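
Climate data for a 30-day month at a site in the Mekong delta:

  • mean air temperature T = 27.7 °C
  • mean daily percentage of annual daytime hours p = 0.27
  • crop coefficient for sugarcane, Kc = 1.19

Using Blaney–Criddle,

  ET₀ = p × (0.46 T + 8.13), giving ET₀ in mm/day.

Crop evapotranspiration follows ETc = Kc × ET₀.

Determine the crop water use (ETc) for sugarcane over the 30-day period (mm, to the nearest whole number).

201 mm

ET₀ = 0.27 × (0.46 × 27.7 + 8.13) = 0.27 × 20.872 = 5.6354 mm/d
ETc = Kc × ET₀ = 1.19 × 5.6354 = 6.7061 mm/d
Over 30 days: 6.7061 × 30 = 201.183 mm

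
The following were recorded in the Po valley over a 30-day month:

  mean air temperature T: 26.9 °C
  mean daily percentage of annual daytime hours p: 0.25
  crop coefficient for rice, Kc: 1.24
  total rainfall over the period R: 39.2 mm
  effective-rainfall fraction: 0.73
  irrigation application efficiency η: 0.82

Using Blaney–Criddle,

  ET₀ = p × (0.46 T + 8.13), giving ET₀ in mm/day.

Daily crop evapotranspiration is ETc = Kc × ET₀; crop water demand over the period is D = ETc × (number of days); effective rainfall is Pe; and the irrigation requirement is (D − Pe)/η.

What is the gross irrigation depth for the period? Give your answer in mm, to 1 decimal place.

197.6 mm

ET₀ = 0.25 × (0.46 × 26.9 + 8.13) = 0.25 × 20.504 = 5.1260 mm/d
ETc = Kc × ET₀ = 1.24 × 5.1260 = 6.3562 mm/d
Crop demand D = ETc × 30 d = 6.3562 × 30 = 190.686 mm
Pe = 0.73 × 39.2 = 28.616 mm
D − Pe = 190.686 − 28.616 = 162.070 mm
Gross irrigation = 162.070 / 0.82 = 197.646 mm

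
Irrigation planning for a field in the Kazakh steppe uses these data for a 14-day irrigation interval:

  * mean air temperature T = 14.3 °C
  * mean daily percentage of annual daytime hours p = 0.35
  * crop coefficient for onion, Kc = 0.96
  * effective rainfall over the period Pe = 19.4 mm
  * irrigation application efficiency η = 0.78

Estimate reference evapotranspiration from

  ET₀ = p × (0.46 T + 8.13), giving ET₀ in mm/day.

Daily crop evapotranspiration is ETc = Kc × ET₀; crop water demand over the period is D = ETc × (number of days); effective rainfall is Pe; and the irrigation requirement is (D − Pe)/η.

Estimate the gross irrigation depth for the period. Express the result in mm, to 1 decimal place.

63.8 mm

ET₀ = 0.35 × (0.46 × 14.3 + 8.13) = 0.35 × 14.708 = 5.1478 mm/d
ETc = Kc × ET₀ = 0.96 × 5.1478 = 4.9419 mm/d
Crop demand D = ETc × 14 d = 4.9419 × 14 = 69.187 mm
D − Pe = 69.187 − 19.4 = 49.787 mm
Gross irrigation = 49.787 / 0.78 = 63.829 mm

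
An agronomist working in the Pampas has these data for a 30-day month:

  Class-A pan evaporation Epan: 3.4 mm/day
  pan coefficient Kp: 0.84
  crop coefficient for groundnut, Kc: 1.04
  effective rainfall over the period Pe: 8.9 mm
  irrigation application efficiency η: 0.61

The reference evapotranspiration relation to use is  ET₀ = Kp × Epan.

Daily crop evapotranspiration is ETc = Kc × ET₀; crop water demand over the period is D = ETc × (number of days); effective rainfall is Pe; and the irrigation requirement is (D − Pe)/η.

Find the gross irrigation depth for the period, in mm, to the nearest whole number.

ET₀ = 0.84 × 3.4 = 2.8560 mm/d
ETc = Kc × ET₀ = 1.04 × 2.8560 = 2.9702 mm/d
Crop demand D = ETc × 30 d = 2.9702 × 30 = 89.106 mm
D − Pe = 89.106 − 8.9 = 80.206 mm
Gross irrigation = 80.206 / 0.61 = 131.485 mm

131 mm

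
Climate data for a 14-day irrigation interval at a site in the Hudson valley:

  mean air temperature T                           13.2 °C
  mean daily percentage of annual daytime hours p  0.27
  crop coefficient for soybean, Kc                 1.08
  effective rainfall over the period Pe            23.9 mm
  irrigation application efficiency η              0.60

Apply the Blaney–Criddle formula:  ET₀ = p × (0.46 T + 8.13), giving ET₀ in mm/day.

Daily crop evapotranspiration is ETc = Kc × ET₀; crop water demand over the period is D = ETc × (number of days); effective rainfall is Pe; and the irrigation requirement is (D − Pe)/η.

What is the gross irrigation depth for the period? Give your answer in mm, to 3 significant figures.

56.8 mm

ET₀ = 0.27 × (0.46 × 13.2 + 8.13) = 0.27 × 14.202 = 3.8345 mm/d
ETc = Kc × ET₀ = 1.08 × 3.8345 = 4.1413 mm/d
Crop demand D = ETc × 14 d = 4.1413 × 14 = 57.978 mm
D − Pe = 57.978 − 23.9 = 34.078 mm
Gross irrigation = 34.078 / 0.60 = 56.797 mm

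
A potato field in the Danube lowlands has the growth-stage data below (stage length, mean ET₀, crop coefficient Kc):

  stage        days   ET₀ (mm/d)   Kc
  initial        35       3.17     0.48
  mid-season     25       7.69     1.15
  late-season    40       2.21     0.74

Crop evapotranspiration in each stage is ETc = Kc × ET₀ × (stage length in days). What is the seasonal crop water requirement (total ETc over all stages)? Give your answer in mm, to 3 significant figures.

initial: 0.48 × 3.17 × 35 = 53.26 mm
mid-season: 1.15 × 7.69 × 25 = 221.09 mm
late-season: 0.74 × 2.21 × 40 = 65.42 mm
Seasonal total = 339.77 mm

340 mm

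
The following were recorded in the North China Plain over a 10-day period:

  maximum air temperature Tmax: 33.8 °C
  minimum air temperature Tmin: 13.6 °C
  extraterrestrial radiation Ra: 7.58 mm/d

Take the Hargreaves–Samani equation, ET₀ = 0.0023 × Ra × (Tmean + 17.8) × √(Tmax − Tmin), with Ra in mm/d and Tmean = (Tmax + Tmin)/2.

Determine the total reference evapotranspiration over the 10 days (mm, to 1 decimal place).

32.5 mm

Tmean = (33.8 + 13.6)/2 = 23.70 °C
ET₀ = 0.0023 × 7.58 × (23.70 + 17.8) × √20.2 = 0.0023 × 7.58 × 41.50 × 4.4944 = 3.2517 mm/d
Over 10 days: 3.2517 × 10 = 32.517 mm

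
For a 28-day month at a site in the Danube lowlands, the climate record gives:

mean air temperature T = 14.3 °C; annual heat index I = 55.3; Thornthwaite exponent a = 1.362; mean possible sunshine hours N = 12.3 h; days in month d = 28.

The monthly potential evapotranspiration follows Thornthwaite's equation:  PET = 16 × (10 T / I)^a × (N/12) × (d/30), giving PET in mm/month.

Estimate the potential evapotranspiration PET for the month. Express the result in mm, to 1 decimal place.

10T/I = 10 × 14.3 / 55.3 = 2.5859
(10T/I)^a = 2.5859^1.362 = 3.6473
Uncorrected PET = 16 × 3.6473 = 58.357 mm
Correction = (N/12)(d/30) = (12.3/12)(28/30) = 0.9567
PET = 58.357 × 0.9567 = 55.830 mm/month

55.8 mm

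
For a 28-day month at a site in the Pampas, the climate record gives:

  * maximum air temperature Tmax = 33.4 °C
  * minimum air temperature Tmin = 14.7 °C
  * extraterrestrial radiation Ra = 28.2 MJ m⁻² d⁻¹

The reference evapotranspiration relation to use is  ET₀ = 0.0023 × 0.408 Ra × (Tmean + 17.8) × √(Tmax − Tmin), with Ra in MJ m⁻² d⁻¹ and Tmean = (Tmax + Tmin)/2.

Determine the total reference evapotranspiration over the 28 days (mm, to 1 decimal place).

Tmean = (33.4 + 14.7)/2 = 24.05 °C
0.408 Ra = 0.408 × 28.2 = 11.5056 mm/d equivalent
ET₀ = 0.0023 × 11.5056 × (24.05 + 17.8) × √18.7 = 0.0023 × 11.5056 × 41.85 × 4.3243 = 4.7890 mm/d
Over 28 days: 4.7890 × 28 = 134.092 mm

134.1 mm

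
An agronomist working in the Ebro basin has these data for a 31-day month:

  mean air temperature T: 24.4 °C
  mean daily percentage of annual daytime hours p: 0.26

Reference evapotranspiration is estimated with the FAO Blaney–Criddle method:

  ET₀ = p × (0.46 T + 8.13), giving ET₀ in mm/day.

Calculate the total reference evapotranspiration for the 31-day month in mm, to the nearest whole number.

ET₀ = 0.26 × (0.46 × 24.4 + 8.13) = 0.26 × 19.354 = 5.0320 mm/d
Monthly total = 5.0320 × 31 = 155.992 mm

156 mm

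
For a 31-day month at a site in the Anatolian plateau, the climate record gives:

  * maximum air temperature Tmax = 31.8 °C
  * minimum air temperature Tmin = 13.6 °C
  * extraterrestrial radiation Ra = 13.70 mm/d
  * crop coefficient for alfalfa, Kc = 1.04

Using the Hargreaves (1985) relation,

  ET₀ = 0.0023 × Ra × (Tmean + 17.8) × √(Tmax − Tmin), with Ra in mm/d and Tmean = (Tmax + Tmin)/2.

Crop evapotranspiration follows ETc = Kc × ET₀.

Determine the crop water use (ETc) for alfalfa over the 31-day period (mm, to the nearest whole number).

176 mm

Tmean = (31.8 + 13.6)/2 = 22.70 °C
ET₀ = 0.0023 × 13.70 × (22.70 + 17.8) × √18.2 = 0.0023 × 13.70 × 40.50 × 4.2661 = 5.4442 mm/d
ETc = Kc × ET₀ = 1.04 × 5.4442 = 5.6620 mm/d
Over 31 days: 5.6620 × 31 = 175.522 mm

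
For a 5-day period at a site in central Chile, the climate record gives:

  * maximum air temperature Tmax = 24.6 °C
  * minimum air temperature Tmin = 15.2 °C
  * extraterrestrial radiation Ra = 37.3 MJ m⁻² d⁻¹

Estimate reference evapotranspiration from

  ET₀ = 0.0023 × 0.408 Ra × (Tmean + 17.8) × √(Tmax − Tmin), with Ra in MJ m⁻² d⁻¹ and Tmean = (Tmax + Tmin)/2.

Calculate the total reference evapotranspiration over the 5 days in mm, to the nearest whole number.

Tmean = (24.6 + 15.2)/2 = 19.90 °C
0.408 Ra = 0.408 × 37.3 = 15.2184 mm/d equivalent
ET₀ = 0.0023 × 15.2184 × (19.90 + 17.8) × √9.4 = 0.0023 × 15.2184 × 37.70 × 3.0659 = 4.0457 mm/d
Over 5 days: 4.0457 × 5 = 20.229 mm

20 mm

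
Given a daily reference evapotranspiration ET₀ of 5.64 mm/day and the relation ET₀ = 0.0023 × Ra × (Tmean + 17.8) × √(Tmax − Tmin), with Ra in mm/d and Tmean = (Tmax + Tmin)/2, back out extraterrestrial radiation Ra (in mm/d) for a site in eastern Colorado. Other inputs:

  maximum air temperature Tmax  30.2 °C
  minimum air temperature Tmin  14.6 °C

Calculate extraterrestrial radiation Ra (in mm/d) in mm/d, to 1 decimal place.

Tmean = 22.40 °C; √ΔT = 3.9497
Ra = ET₀ / [0.0023 × (Tmean+17.8) × √ΔT] = 5.64 / (0.0023 × 40.20 × 3.9497) = 15.444 mm/d

15.4 mm/d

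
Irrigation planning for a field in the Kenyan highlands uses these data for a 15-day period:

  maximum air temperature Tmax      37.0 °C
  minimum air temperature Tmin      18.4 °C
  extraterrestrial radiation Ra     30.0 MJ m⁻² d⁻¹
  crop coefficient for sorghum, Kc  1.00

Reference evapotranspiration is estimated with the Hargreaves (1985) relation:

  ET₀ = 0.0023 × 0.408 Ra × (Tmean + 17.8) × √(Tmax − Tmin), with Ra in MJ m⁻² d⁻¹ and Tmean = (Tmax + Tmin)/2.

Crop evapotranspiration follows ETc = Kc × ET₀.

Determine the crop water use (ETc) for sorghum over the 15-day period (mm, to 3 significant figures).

Tmean = (37.0 + 18.4)/2 = 27.70 °C
0.408 Ra = 0.408 × 30.0 = 12.2400 mm/d equivalent
ET₀ = 0.0023 × 12.2400 × (27.70 + 17.8) × √18.6 = 0.0023 × 12.2400 × 45.50 × 4.3128 = 5.5243 mm/d
ETc = Kc × ET₀ = 1.00 × 5.5243 = 5.5243 mm/d
Over 15 days: 5.5243 × 15 = 82.865 mm

82.9 mm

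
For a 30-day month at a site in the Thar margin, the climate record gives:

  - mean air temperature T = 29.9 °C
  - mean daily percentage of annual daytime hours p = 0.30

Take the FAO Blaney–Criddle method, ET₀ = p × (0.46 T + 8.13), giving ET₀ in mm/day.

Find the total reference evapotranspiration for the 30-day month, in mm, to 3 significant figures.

ET₀ = 0.30 × (0.46 × 29.9 + 8.13) = 0.30 × 21.884 = 6.5652 mm/d
Monthly total = 6.5652 × 30 = 196.956 mm

197 mm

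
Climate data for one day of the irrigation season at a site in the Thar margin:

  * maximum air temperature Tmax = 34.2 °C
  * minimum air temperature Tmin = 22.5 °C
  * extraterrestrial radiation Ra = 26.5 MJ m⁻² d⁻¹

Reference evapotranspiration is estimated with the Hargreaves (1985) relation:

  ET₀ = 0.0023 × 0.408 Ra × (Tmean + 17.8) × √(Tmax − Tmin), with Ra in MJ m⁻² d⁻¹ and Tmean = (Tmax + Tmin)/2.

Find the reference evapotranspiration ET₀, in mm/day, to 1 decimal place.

Tmean = (34.2 + 22.5)/2 = 28.35 °C
0.408 Ra = 0.408 × 26.5 = 10.8120 mm/d equivalent
ET₀ = 0.0023 × 10.8120 × (28.35 + 17.8) × √11.7 = 0.0023 × 10.8120 × 46.15 × 3.4205 = 3.9255 mm/d

3.9 mm/day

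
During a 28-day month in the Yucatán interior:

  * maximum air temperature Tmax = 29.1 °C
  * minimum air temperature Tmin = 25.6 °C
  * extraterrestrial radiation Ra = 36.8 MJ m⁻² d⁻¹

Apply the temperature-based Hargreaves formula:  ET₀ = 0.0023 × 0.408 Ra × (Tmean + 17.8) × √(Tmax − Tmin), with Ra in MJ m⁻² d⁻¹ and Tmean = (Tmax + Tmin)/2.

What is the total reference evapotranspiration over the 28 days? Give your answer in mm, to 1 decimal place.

Tmean = (29.1 + 25.6)/2 = 27.35 °C
0.408 Ra = 0.408 × 36.8 = 15.0144 mm/d equivalent
ET₀ = 0.0023 × 15.0144 × (27.35 + 17.8) × √3.5 = 0.0023 × 15.0144 × 45.15 × 1.8708 = 2.9169 mm/d
Over 28 days: 2.9169 × 28 = 81.673 mm

81.7 mm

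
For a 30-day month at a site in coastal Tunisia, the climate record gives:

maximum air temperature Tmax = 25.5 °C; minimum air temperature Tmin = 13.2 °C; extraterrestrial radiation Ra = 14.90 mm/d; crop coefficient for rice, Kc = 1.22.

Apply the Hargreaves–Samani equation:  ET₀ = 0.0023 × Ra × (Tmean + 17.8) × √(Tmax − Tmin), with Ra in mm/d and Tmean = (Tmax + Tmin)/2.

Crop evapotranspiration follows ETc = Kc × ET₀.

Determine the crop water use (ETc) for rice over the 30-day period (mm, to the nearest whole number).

Tmean = (25.5 + 13.2)/2 = 19.35 °C
ET₀ = 0.0023 × 14.90 × (19.35 + 17.8) × √12.3 = 0.0023 × 14.90 × 37.15 × 3.5071 = 4.4650 mm/d
ETc = Kc × ET₀ = 1.22 × 4.4650 = 5.4473 mm/d
Over 30 days: 5.4473 × 30 = 163.419 mm

163 mm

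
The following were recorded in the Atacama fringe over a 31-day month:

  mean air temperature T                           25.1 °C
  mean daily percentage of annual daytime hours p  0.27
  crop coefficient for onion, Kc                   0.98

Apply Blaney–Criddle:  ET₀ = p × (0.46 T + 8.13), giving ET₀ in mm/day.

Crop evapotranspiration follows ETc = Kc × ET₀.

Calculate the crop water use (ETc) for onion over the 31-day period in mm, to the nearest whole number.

ET₀ = 0.27 × (0.46 × 25.1 + 8.13) = 0.27 × 19.676 = 5.3125 mm/d
ETc = Kc × ET₀ = 0.98 × 5.3125 = 5.2063 mm/d
Over 31 days: 5.2063 × 31 = 161.395 mm

161 mm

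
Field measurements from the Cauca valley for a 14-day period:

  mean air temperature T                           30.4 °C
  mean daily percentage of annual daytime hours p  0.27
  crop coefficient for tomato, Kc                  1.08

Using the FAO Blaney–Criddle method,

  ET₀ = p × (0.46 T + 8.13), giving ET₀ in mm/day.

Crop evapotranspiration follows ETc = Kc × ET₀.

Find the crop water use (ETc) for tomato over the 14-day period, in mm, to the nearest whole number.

90 mm

ET₀ = 0.27 × (0.46 × 30.4 + 8.13) = 0.27 × 22.114 = 5.9708 mm/d
ETc = Kc × ET₀ = 1.08 × 5.9708 = 6.4485 mm/d
Over 14 days: 6.4485 × 14 = 90.279 mm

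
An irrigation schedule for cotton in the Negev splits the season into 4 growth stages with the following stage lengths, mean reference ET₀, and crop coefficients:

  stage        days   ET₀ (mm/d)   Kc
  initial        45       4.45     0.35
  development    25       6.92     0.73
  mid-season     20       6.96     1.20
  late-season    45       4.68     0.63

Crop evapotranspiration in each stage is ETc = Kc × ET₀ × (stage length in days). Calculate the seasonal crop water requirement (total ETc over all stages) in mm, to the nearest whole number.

496 mm

initial: 0.35 × 4.45 × 45 = 70.09 mm
development: 0.73 × 6.92 × 25 = 126.29 mm
mid-season: 1.20 × 6.96 × 20 = 167.04 mm
late-season: 0.63 × 4.68 × 45 = 132.68 mm
Seasonal total = 496.10 mm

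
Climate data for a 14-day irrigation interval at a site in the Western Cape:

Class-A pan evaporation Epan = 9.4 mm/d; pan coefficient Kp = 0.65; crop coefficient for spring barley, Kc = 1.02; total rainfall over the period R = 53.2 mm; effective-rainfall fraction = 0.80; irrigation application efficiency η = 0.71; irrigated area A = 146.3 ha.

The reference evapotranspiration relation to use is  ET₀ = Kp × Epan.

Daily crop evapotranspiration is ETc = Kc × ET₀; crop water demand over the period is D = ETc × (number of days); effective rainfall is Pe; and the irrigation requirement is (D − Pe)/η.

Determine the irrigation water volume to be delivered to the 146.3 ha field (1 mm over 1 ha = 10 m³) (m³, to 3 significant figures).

ET₀ = 0.65 × 9.4 = 6.1100 mm/d
ETc = Kc × ET₀ = 1.02 × 6.1100 = 6.2322 mm/d
Crop demand D = ETc × 14 d = 6.2322 × 14 = 87.251 mm
Pe = 0.80 × 53.2 = 42.560 mm
D − Pe = 87.251 − 42.560 = 44.691 mm
Gross irrigation = 44.691 / 0.71 = 62.945 mm
Volume = 62.945 mm × 146.3 ha × 10 = 92088.5 m³

92100 m³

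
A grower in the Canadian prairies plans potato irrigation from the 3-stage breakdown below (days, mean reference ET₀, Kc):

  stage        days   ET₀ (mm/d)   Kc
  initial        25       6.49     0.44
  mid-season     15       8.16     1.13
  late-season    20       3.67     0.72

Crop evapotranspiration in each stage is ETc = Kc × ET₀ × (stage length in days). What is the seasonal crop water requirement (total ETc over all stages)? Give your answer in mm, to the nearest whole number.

263 mm

initial: 0.44 × 6.49 × 25 = 71.39 mm
mid-season: 1.13 × 8.16 × 15 = 138.31 mm
late-season: 0.72 × 3.67 × 20 = 52.85 mm
Seasonal total = 262.55 mm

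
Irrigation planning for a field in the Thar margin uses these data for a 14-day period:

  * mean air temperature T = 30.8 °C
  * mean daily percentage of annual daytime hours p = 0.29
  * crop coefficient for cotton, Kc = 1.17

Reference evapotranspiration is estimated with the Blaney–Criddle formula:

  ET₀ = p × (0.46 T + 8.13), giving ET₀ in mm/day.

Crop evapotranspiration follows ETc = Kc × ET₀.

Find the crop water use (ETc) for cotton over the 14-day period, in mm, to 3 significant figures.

ET₀ = 0.29 × (0.46 × 30.8 + 8.13) = 0.29 × 22.298 = 6.4664 mm/d
ETc = Kc × ET₀ = 1.17 × 6.4664 = 7.5657 mm/d
Over 14 days: 7.5657 × 14 = 105.920 mm

106 mm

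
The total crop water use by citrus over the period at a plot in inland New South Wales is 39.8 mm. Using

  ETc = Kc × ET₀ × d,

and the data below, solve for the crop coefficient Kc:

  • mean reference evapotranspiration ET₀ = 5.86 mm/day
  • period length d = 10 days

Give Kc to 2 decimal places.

ETc = Kc × ET₀ × d  ⇒  Kc = ETc / (ET₀ × d)
Kc = 39.8 / (5.86 × 10) = 39.8 / 58.60 = 0.6792

0.68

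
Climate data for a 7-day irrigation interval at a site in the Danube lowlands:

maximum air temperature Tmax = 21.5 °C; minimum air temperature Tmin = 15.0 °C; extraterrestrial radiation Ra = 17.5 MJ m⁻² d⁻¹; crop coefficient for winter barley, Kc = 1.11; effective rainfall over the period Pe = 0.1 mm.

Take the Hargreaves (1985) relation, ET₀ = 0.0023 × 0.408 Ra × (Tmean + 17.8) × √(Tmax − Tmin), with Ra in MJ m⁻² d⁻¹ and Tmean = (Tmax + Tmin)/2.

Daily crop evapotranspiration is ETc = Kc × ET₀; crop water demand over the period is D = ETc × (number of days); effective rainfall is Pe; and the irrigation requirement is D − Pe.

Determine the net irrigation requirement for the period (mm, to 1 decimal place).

Tmean = (21.5 + 15.0)/2 = 18.25 °C
0.408 Ra = 0.408 × 17.5 = 7.1400 mm/d equivalent
ET₀ = 0.0023 × 7.1400 × (18.25 + 17.8) × √6.5 = 0.0023 × 7.1400 × 36.05 × 2.5495 = 1.5093 mm/d
ETc = Kc × ET₀ = 1.11 × 1.5093 = 1.6753 mm/d
Crop demand D = ETc × 7 d = 1.6753 × 7 = 11.727 mm
D − Pe = 11.727 − 0.1 = 11.627 mm

11.6 mm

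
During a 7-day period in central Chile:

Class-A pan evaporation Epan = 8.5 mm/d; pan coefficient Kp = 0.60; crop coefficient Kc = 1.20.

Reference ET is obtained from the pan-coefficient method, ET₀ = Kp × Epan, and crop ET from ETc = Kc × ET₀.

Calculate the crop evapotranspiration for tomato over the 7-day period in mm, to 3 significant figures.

42.8 mm

ET₀ = 0.60 × 8.5 = 5.1000 mm/d
ETc = Kc × ET₀ = 1.20 × 5.1000 = 6.1200 mm/d
Over 7 days: 6.1200 × 7 = 42.840 mm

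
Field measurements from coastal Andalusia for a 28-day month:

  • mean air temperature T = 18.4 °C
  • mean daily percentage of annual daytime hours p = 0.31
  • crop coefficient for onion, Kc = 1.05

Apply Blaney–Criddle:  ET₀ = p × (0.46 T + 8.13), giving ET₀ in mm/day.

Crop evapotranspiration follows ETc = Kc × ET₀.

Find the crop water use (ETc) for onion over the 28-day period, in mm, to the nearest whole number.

ET₀ = 0.31 × (0.46 × 18.4 + 8.13) = 0.31 × 16.594 = 5.1441 mm/d
ETc = Kc × ET₀ = 1.05 × 5.1441 = 5.4013 mm/d
Over 28 days: 5.4013 × 28 = 151.236 mm

151 mm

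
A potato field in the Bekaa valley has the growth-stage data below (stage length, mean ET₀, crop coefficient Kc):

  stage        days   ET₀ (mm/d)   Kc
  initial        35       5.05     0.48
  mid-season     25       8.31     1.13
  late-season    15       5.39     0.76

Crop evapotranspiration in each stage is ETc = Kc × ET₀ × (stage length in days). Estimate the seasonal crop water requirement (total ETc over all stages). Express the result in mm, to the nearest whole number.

initial: 0.48 × 5.05 × 35 = 84.84 mm
mid-season: 1.13 × 8.31 × 25 = 234.76 mm
late-season: 0.76 × 5.39 × 15 = 61.45 mm
Seasonal total = 381.05 mm

381 mm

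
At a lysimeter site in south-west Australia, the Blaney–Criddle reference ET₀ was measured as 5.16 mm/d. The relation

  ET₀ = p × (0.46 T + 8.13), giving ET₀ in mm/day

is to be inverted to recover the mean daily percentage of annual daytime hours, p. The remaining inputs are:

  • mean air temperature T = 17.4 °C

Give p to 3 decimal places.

p = ET₀ / (0.46 T + 8.13) = 5.16 / (0.46 × 17.4 + 8.13) = 5.16 / 16.134 = 0.3198

0.320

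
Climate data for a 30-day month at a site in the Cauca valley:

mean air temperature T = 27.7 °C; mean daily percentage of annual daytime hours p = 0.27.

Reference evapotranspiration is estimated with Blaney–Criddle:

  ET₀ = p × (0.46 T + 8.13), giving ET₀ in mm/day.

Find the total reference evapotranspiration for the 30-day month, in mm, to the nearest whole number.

ET₀ = 0.27 × (0.46 × 27.7 + 8.13) = 0.27 × 20.872 = 5.6354 mm/d
Monthly total = 5.6354 × 30 = 169.062 mm

169 mm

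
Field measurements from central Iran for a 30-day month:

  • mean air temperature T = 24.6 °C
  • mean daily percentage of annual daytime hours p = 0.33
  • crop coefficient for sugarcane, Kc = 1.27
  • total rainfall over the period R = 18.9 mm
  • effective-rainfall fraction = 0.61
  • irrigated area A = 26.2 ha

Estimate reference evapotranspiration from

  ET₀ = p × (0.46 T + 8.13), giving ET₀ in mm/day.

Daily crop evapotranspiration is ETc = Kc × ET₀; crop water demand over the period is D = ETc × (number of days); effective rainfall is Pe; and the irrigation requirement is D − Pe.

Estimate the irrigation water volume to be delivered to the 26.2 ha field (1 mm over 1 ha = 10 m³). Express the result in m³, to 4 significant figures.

ET₀ = 0.33 × (0.46 × 24.6 + 8.13) = 0.33 × 19.446 = 6.4172 mm/d
ETc = Kc × ET₀ = 1.27 × 6.4172 = 8.1498 mm/d
Crop demand D = ETc × 30 d = 8.1498 × 30 = 244.494 mm
Pe = 0.61 × 18.9 = 11.529 mm
D − Pe = 244.494 − 11.529 = 232.965 mm
Volume = 232.965 mm × 26.2 ha × 10 = 61036.8 m³

61040 m³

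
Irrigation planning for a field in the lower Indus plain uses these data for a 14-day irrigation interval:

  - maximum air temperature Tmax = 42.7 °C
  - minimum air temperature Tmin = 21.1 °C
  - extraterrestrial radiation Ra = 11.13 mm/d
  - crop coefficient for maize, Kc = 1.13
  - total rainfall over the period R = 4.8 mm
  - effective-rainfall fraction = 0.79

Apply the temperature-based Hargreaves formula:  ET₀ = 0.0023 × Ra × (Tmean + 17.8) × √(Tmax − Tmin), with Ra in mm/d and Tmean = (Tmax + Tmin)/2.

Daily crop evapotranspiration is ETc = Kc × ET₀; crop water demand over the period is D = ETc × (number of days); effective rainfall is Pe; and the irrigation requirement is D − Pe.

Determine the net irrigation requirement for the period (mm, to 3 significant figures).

89.8 mm

Tmean = (42.7 + 21.1)/2 = 31.90 °C
ET₀ = 0.0023 × 11.13 × (31.90 + 17.8) × √21.6 = 0.0023 × 11.13 × 49.70 × 4.6476 = 5.9130 mm/d
ETc = Kc × ET₀ = 1.13 × 5.9130 = 6.6817 mm/d
Crop demand D = ETc × 14 d = 6.6817 × 14 = 93.544 mm
Pe = 0.79 × 4.8 = 3.792 mm
D − Pe = 93.544 − 3.792 = 89.752 mm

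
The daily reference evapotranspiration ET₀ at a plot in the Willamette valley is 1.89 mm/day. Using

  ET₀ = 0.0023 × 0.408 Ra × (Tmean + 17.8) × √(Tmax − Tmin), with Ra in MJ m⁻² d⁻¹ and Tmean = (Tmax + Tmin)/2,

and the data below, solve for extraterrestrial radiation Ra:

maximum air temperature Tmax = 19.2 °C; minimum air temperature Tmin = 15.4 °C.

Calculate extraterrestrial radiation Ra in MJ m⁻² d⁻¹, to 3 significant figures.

29.4 MJ m⁻² d⁻¹

Tmean = (19.2+15.4)/2 = 17.30 °C; ΔT = 3.8
Ra = ET₀ / [0.0023 × 0.408 × (Tmean+17.8) × √ΔT]
   = 1.89 / (0.0023 × 0.408 × 35.10 × 1.9494) = 29.435 MJ m⁻² d⁻¹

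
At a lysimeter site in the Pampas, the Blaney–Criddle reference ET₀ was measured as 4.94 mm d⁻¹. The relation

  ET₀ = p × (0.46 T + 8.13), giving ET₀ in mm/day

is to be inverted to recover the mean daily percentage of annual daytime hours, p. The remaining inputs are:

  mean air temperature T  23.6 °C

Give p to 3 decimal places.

0.260

p = ET₀ / (0.46 T + 8.13) = 4.94 / (0.46 × 23.6 + 8.13) = 4.94 / 18.986 = 0.2602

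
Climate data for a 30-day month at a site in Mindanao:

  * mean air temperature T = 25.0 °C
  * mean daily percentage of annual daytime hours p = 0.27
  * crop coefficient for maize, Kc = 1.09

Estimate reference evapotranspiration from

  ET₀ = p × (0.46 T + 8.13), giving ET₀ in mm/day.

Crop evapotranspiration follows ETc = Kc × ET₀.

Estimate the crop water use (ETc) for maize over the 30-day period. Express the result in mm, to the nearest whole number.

ET₀ = 0.27 × (0.46 × 25.0 + 8.13) = 0.27 × 19.630 = 5.3001 mm/d
ETc = Kc × ET₀ = 1.09 × 5.3001 = 5.7771 mm/d
Over 30 days: 5.7771 × 30 = 173.313 mm

173 mm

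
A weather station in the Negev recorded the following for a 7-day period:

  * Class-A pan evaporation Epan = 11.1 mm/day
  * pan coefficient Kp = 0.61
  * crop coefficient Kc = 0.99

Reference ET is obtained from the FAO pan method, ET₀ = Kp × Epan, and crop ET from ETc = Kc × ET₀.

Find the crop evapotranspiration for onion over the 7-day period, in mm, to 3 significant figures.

46.9 mm

ET₀ = 0.61 × 11.1 = 6.7710 mm/d
ETc = Kc × ET₀ = 0.99 × 6.7710 = 6.7033 mm/d
Over 7 days: 6.7033 × 7 = 46.923 mm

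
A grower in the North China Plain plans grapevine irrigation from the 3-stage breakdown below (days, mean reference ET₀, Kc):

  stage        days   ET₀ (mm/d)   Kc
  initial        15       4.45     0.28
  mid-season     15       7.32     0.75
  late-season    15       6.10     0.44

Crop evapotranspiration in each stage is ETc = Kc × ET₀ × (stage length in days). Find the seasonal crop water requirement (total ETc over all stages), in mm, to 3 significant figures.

141 mm

initial: 0.28 × 4.45 × 15 = 18.69 mm
mid-season: 0.75 × 7.32 × 15 = 82.35 mm
late-season: 0.44 × 6.10 × 15 = 40.26 mm
Seasonal total = 141.30 mm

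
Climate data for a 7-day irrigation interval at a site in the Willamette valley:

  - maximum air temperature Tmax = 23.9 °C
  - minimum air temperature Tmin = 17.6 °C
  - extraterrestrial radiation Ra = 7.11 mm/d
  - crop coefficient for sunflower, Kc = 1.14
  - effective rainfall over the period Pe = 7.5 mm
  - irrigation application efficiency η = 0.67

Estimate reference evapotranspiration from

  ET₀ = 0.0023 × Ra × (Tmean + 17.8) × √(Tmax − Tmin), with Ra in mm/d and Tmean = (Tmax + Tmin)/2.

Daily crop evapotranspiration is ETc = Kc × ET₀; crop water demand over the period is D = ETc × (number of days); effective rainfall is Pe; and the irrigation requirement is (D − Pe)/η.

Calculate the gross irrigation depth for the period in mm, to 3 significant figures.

7.65 mm

Tmean = (23.9 + 17.6)/2 = 20.75 °C
ET₀ = 0.0023 × 7.11 × (20.75 + 17.8) × √6.3 = 0.0023 × 7.11 × 38.55 × 2.5100 = 1.5823 mm/d
ETc = Kc × ET₀ = 1.14 × 1.5823 = 1.8038 mm/d
Crop demand D = ETc × 7 d = 1.8038 × 7 = 12.627 mm
D − Pe = 12.627 − 7.5 = 5.127 mm
Gross irrigation = 5.127 / 0.67 = 7.652 mm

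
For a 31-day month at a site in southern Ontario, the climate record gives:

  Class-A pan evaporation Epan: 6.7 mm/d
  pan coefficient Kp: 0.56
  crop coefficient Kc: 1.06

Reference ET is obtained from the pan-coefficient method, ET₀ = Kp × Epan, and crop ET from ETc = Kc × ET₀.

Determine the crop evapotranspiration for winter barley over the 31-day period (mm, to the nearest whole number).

ET₀ = 0.56 × 6.7 = 3.7520 mm/d
ETc = Kc × ET₀ = 1.06 × 3.7520 = 3.9771 mm/d
Over 31 days: 3.9771 × 31 = 123.290 mm

123 mm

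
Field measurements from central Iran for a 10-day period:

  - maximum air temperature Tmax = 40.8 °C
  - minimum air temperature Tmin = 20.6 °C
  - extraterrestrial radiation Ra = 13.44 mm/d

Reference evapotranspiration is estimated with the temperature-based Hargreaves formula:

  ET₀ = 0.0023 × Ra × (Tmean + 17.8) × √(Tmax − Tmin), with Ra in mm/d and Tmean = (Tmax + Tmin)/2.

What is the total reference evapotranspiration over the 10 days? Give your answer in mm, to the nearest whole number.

67 mm

Tmean = (40.8 + 20.6)/2 = 30.70 °C
ET₀ = 0.0023 × 13.44 × (30.70 + 17.8) × √20.2 = 0.0023 × 13.44 × 48.50 × 4.4944 = 6.7381 mm/d
Over 10 days: 6.7381 × 10 = 67.381 mm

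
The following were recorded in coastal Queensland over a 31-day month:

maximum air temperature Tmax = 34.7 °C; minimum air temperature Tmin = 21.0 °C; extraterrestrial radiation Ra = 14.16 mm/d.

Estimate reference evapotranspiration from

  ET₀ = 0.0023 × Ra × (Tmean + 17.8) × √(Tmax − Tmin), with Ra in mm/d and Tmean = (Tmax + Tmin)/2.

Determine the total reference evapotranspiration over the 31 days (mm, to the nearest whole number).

171 mm

Tmean = (34.7 + 21.0)/2 = 27.85 °C
ET₀ = 0.0023 × 14.16 × (27.85 + 17.8) × √13.7 = 0.0023 × 14.16 × 45.65 × 3.7014 = 5.5030 mm/d
Over 31 days: 5.5030 × 31 = 170.593 mm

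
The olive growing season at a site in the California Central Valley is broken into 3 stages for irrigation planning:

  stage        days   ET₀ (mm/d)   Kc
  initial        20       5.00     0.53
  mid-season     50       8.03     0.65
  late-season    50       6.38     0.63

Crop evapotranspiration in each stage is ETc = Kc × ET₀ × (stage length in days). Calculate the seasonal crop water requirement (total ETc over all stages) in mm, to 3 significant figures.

initial: 0.53 × 5.00 × 20 = 53.00 mm
mid-season: 0.65 × 8.03 × 50 = 260.98 mm
late-season: 0.63 × 6.38 × 50 = 200.97 mm
Seasonal total = 514.95 mm

515 mm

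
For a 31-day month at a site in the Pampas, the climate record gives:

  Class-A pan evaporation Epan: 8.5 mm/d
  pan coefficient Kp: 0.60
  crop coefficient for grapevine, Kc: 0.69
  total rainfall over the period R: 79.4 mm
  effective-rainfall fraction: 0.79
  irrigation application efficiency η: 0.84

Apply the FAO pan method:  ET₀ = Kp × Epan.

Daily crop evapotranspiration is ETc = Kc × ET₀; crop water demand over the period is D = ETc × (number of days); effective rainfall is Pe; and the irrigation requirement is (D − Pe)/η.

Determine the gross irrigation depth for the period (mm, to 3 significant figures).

ET₀ = 0.60 × 8.5 = 5.1000 mm/d
ETc = Kc × ET₀ = 0.69 × 5.1000 = 3.5190 mm/d
Crop demand D = ETc × 31 d = 3.5190 × 31 = 109.089 mm
Pe = 0.79 × 79.4 = 62.726 mm
D − Pe = 109.089 − 62.726 = 46.363 mm
Gross irrigation = 46.363 / 0.84 = 55.194 mm

55.2 mm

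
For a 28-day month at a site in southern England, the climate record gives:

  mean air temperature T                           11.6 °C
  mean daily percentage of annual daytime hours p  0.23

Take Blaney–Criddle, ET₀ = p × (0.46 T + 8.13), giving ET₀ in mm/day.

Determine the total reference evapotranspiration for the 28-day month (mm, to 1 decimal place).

86.7 mm

ET₀ = 0.23 × (0.46 × 11.6 + 8.13) = 0.23 × 13.466 = 3.0972 mm/d
Monthly total = 3.0972 × 28 = 86.722 mm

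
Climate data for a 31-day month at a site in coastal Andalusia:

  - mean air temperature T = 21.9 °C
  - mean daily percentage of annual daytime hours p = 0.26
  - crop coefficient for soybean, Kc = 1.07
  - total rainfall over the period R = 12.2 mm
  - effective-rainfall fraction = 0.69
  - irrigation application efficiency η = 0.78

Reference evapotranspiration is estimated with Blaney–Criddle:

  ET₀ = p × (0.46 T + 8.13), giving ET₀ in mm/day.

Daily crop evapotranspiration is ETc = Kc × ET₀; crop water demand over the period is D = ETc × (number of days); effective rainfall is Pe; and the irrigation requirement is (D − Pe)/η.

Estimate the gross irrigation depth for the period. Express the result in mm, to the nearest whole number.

ET₀ = 0.26 × (0.46 × 21.9 + 8.13) = 0.26 × 18.204 = 4.7330 mm/d
ETc = Kc × ET₀ = 1.07 × 4.7330 = 5.0643 mm/d
Crop demand D = ETc × 31 d = 5.0643 × 31 = 156.993 mm
Pe = 0.69 × 12.2 = 8.418 mm
D − Pe = 156.993 − 8.418 = 148.575 mm
Gross irrigation = 148.575 / 0.78 = 190.481 mm

190 mm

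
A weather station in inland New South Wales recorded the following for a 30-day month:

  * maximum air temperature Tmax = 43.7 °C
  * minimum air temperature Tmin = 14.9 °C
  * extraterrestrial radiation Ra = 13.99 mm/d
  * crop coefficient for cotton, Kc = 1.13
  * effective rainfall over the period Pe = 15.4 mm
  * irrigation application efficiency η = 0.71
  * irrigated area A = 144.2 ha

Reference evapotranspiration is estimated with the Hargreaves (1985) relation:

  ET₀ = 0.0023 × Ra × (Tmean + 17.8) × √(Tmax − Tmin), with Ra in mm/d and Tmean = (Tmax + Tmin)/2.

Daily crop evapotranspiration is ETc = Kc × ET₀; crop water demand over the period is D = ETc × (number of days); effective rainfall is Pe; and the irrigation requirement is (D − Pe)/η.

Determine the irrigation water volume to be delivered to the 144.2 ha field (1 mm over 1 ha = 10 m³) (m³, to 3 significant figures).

Tmean = (43.7 + 14.9)/2 = 29.30 °C
ET₀ = 0.0023 × 13.99 × (29.30 + 17.8) × √28.8 = 0.0023 × 13.99 × 47.10 × 5.3666 = 8.1333 mm/d
ETc = Kc × ET₀ = 1.13 × 8.1333 = 9.1906 mm/d
Crop demand D = ETc × 30 d = 9.1906 × 30 = 275.718 mm
D − Pe = 275.718 − 15.4 = 260.318 mm
Gross irrigation = 260.318 / 0.71 = 366.645 mm
Volume = 366.645 mm × 144.2 ha × 10 = 528702.1 m³

529000 m³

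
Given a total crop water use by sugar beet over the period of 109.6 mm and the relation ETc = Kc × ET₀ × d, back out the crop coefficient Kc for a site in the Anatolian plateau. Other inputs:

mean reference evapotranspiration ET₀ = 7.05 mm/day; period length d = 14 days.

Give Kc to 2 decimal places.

ETc = Kc × ET₀ × d  ⇒  Kc = ETc / (ET₀ × d)
Kc = 109.6 / (7.05 × 14) = 109.6 / 98.70 = 1.1104

1.11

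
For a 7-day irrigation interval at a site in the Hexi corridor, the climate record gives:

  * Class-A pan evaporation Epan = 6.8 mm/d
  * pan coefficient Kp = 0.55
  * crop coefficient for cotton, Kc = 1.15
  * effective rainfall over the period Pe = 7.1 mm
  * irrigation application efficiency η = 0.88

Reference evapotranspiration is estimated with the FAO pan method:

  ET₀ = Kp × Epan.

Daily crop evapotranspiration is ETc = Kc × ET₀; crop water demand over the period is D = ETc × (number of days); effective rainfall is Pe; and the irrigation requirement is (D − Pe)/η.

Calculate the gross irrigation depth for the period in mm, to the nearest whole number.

ET₀ = 0.55 × 6.8 = 3.7400 mm/d
ETc = Kc × ET₀ = 1.15 × 3.7400 = 4.3010 mm/d
Crop demand D = ETc × 7 d = 4.3010 × 7 = 30.107 mm
D − Pe = 30.107 − 7.1 = 23.007 mm
Gross irrigation = 23.007 / 0.88 = 26.144 mm

26 mm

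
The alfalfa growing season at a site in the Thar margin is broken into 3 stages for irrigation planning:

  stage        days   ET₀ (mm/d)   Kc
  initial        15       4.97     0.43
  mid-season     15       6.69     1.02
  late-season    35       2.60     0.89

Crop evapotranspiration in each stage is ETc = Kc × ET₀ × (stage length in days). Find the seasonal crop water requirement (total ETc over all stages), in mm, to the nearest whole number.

initial: 0.43 × 4.97 × 15 = 32.06 mm
mid-season: 1.02 × 6.69 × 15 = 102.36 mm
late-season: 0.89 × 2.60 × 35 = 80.99 mm
Seasonal total = 215.41 mm

215 mm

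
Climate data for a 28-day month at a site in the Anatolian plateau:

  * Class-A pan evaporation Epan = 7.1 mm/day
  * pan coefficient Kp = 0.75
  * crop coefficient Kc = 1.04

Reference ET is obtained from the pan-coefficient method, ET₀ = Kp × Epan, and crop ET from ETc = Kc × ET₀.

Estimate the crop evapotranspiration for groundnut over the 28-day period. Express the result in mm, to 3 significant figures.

155 mm

ET₀ = 0.75 × 7.1 = 5.3250 mm/d
ETc = Kc × ET₀ = 1.04 × 5.3250 = 5.5380 mm/d
Over 28 days: 5.5380 × 28 = 155.064 mm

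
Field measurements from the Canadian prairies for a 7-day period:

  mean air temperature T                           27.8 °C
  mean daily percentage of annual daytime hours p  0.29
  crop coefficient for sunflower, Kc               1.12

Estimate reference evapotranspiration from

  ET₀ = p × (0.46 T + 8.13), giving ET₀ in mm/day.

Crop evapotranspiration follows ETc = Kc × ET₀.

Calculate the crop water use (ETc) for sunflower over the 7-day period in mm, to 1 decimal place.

ET₀ = 0.29 × (0.46 × 27.8 + 8.13) = 0.29 × 20.918 = 6.0662 mm/d
ETc = Kc × ET₀ = 1.12 × 6.0662 = 6.7941 mm/d
Over 7 days: 6.7941 × 7 = 47.559 mm

47.6 mm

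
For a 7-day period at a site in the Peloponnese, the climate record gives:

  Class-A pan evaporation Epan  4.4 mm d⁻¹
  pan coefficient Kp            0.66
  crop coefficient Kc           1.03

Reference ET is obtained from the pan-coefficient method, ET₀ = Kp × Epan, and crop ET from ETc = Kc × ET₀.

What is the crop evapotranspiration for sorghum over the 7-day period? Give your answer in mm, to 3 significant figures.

ET₀ = 0.66 × 4.4 = 2.9040 mm/d
ETc = Kc × ET₀ = 1.03 × 2.9040 = 2.9911 mm/d
Over 7 days: 2.9911 × 7 = 20.938 mm

20.9 mm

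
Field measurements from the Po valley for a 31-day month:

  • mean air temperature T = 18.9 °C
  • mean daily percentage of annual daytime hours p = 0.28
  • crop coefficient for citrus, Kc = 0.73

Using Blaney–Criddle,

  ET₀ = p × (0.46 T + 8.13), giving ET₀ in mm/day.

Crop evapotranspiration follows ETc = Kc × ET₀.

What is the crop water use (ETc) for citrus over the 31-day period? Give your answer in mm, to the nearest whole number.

107 mm

ET₀ = 0.28 × (0.46 × 18.9 + 8.13) = 0.28 × 16.824 = 4.7107 mm/d
ETc = Kc × ET₀ = 0.73 × 4.7107 = 3.4388 mm/d
Over 31 days: 3.4388 × 31 = 106.603 mm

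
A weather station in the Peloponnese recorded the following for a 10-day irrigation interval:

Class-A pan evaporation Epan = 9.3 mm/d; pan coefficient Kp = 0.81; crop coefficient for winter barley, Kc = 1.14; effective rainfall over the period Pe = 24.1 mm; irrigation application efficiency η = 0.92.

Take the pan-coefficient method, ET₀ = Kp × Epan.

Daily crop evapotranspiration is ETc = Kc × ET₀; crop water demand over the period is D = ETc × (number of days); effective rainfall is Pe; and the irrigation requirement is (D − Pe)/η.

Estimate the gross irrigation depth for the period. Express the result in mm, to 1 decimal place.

ET₀ = 0.81 × 9.3 = 7.5330 mm/d
ETc = Kc × ET₀ = 1.14 × 7.5330 = 8.5876 mm/d
Crop demand D = ETc × 10 d = 8.5876 × 10 = 85.876 mm
D − Pe = 85.876 − 24.1 = 61.776 mm
Gross irrigation = 61.776 / 0.92 = 67.148 mm

67.1 mm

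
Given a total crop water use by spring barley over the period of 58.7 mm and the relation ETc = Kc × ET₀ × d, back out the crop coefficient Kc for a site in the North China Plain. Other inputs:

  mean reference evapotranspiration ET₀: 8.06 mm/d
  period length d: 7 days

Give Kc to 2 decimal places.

1.04

ETc = Kc × ET₀ × d  ⇒  Kc = ETc / (ET₀ × d)
Kc = 58.7 / (8.06 × 7) = 58.7 / 56.42 = 1.0404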